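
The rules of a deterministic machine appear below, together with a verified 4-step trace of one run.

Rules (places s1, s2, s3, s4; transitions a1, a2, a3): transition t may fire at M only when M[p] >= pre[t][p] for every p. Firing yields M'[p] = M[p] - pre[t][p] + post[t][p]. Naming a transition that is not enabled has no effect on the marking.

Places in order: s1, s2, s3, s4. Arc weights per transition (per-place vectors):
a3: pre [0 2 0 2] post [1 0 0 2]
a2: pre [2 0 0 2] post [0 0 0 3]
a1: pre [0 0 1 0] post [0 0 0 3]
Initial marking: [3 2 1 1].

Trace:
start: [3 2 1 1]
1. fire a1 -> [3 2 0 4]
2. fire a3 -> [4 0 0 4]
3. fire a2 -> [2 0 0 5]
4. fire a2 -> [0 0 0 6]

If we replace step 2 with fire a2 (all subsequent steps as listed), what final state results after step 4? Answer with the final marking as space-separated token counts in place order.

(re-executing from step 2 with the substitution; state before step 2: [3 2 0 4])
2. fire a2 -> [1 2 0 5]
3. fire a2 -> [1 2 0 5]
4. fire a2 -> [1 2 0 5]

1 2 0 5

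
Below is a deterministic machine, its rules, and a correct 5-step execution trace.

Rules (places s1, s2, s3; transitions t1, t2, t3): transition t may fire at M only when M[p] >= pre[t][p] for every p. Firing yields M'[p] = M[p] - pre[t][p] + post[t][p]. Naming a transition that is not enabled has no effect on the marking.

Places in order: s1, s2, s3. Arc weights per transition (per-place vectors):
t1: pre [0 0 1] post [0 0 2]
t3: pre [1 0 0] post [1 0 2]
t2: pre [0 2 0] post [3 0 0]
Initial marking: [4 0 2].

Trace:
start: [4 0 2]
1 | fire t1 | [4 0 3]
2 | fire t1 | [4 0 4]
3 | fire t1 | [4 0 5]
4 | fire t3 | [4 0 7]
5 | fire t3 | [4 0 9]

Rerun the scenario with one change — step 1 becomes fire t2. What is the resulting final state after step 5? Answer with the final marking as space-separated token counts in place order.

4 0 8

(re-executing from step 1 with the substitution; state before step 1: [4 0 2])
1 | fire t2 | [4 0 2]
2 | fire t1 | [4 0 3]
3 | fire t1 | [4 0 4]
4 | fire t3 | [4 0 6]
5 | fire t3 | [4 0 8]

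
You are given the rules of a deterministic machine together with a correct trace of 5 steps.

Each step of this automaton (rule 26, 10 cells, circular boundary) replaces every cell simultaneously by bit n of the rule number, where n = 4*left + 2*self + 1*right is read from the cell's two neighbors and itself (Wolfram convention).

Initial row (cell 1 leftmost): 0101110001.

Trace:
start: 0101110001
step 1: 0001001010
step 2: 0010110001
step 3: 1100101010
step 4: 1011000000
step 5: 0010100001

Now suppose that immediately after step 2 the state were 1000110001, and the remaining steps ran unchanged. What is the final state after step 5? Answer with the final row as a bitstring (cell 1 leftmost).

0010100101

state after step 2 := 1000110001
step 3: 0101101011
step 4: 0001000010
step 5: 0010100101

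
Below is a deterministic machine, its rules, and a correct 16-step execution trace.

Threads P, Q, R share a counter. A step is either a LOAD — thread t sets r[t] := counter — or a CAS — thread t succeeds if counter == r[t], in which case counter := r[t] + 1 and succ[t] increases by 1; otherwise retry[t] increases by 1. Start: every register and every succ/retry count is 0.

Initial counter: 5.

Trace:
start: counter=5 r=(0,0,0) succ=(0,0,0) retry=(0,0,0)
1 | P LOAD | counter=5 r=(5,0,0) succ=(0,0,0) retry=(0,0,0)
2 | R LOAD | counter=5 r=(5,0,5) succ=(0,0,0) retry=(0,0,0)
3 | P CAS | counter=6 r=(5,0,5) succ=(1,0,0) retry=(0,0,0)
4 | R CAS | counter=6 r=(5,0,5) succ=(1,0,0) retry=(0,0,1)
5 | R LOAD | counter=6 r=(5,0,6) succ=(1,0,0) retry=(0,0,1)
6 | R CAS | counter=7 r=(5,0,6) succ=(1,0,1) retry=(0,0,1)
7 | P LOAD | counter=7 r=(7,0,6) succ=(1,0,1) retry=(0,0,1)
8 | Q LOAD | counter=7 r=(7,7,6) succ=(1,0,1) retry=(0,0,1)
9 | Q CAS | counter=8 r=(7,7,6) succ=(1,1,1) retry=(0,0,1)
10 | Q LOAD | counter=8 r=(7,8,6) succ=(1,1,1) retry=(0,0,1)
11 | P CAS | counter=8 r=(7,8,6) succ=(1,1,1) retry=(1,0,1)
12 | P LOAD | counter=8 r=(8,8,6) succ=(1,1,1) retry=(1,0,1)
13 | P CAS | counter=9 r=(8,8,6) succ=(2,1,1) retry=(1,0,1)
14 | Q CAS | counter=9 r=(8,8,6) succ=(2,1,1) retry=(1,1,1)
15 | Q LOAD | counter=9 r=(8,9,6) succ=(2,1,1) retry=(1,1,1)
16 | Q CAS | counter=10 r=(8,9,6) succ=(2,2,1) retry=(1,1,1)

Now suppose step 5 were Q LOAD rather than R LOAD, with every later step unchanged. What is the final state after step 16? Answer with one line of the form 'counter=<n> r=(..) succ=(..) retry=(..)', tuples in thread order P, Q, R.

(re-executing from step 5 with the substitution; state before step 5: counter=6 r=(5,0,5) succ=(1,0,0) retry=(0,0,1))
5 | Q LOAD | counter=6 r=(5,6,5) succ=(1,0,0) retry=(0,0,1)
6 | R CAS | counter=6 r=(5,6,5) succ=(1,0,0) retry=(0,0,2)
7 | P LOAD | counter=6 r=(6,6,5) succ=(1,0,0) retry=(0,0,2)
8 | Q LOAD | counter=6 r=(6,6,5) succ=(1,0,0) retry=(0,0,2)
9 | Q CAS | counter=7 r=(6,6,5) succ=(1,1,0) retry=(0,0,2)
10 | Q LOAD | counter=7 r=(6,7,5) succ=(1,1,0) retry=(0,0,2)
11 | P CAS | counter=7 r=(6,7,5) succ=(1,1,0) retry=(1,0,2)
12 | P LOAD | counter=7 r=(7,7,5) succ=(1,1,0) retry=(1,0,2)
13 | P CAS | counter=8 r=(7,7,5) succ=(2,1,0) retry=(1,0,2)
14 | Q CAS | counter=8 r=(7,7,5) succ=(2,1,0) retry=(1,1,2)
15 | Q LOAD | counter=8 r=(7,8,5) succ=(2,1,0) retry=(1,1,2)
16 | Q CAS | counter=9 r=(7,8,5) succ=(2,2,0) retry=(1,1,2)

counter=9 r=(7,8,5) succ=(2,2,0) retry=(1,1,2)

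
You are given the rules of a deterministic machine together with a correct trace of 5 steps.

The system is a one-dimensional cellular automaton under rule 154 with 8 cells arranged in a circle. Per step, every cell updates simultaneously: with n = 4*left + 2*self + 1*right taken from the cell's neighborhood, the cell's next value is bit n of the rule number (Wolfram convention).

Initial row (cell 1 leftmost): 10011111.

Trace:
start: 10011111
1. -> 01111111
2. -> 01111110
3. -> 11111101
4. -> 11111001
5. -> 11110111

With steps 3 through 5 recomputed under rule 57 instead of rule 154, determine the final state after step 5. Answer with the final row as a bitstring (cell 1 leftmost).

(re-executing steps 3..5 under rule 57; state before step 3: 01111110)
3. -> 01000001
4. -> 10111100
5. -> 01100010

01100010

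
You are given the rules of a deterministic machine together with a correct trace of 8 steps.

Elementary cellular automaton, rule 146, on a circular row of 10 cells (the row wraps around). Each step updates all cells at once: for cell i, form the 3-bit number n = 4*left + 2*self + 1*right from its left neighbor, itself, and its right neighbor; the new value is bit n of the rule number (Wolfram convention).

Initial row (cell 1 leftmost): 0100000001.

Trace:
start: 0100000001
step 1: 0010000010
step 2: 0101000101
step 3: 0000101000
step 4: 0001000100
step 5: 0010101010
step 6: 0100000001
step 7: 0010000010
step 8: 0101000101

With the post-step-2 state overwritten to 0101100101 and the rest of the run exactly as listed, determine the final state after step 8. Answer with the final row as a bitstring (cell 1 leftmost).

state after step 2 := 0101100101
step 3: 0000011000
step 4: 0000100100
step 5: 0001011010
step 6: 0010000001
step 7: 1101000010
step 8: 0000100100

0000100100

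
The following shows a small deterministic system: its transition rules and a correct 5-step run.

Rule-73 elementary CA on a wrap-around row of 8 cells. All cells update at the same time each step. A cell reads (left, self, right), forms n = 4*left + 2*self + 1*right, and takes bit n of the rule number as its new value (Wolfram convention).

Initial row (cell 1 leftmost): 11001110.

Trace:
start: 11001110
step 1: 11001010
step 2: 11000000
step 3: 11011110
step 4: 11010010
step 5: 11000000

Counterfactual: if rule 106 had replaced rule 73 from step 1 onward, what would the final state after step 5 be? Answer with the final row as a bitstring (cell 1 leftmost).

01001011

(re-executing steps 1..5 under rule 106; state before step 1: 11001110)
step 1: 11011011
step 2: 01111110
step 3: 11000010
step 4: 11000101
step 5: 01001011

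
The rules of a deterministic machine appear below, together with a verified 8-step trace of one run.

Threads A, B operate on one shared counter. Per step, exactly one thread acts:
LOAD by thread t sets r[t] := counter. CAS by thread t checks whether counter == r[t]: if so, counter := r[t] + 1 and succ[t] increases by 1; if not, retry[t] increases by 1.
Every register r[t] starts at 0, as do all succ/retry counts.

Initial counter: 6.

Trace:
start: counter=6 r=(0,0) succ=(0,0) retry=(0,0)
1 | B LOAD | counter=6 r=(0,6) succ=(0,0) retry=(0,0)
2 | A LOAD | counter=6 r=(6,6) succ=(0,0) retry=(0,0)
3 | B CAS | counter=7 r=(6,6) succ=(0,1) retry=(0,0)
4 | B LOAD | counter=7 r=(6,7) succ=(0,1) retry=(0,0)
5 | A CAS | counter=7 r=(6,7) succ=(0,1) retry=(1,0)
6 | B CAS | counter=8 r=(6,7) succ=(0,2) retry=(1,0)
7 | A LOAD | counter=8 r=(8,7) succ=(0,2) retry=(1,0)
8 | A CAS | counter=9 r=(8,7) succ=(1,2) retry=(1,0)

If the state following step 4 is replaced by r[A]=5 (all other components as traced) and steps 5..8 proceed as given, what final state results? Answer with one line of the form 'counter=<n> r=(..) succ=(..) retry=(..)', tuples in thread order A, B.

state after step 4 := counter=7 r=(5,7) succ=(0,1) retry=(0,0)
5 | A CAS | counter=7 r=(5,7) succ=(0,1) retry=(1,0)
6 | B CAS | counter=8 r=(5,7) succ=(0,2) retry=(1,0)
7 | A LOAD | counter=8 r=(8,7) succ=(0,2) retry=(1,0)
8 | A CAS | counter=9 r=(8,7) succ=(1,2) retry=(1,0)

counter=9 r=(8,7) succ=(1,2) retry=(1,0)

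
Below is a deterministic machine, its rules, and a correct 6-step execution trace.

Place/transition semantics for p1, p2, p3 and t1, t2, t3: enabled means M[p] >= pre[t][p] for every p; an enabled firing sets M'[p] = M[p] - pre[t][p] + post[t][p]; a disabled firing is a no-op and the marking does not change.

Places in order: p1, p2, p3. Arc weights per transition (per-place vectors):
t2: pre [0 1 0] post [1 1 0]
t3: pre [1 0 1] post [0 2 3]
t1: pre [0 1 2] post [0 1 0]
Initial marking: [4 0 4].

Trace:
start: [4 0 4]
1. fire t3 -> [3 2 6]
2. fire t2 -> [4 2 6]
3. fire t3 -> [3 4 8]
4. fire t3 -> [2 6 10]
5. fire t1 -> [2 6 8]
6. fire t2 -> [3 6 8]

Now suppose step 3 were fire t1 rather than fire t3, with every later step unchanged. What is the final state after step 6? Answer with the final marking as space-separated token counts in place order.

4 4 4

(re-executing from step 3 with the substitution; state before step 3: [4 2 6])
3. fire t1 -> [4 2 4]
4. fire t3 -> [3 4 6]
5. fire t1 -> [3 4 4]
6. fire t2 -> [4 4 4]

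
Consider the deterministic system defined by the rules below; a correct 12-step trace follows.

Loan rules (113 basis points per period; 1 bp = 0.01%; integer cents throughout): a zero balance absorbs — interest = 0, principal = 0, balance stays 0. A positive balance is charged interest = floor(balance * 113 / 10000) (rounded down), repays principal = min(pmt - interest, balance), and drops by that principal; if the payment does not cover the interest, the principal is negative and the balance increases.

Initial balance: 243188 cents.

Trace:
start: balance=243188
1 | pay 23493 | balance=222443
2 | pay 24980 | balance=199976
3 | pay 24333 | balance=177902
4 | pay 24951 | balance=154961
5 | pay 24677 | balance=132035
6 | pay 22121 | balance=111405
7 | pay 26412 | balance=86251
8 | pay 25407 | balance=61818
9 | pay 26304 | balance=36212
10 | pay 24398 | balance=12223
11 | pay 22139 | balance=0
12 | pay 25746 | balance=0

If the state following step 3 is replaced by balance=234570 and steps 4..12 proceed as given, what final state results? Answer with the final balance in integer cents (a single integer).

27063

state after step 3 := balance=234570
4 | pay 24951 | balance=212269
5 | pay 24677 | balance=189990
6 | pay 22121 | balance=170015
7 | pay 26412 | balance=145524
8 | pay 25407 | balance=121761
9 | pay 26304 | balance=96832
10 | pay 24398 | balance=73528
11 | pay 22139 | balance=52219
12 | pay 25746 | balance=27063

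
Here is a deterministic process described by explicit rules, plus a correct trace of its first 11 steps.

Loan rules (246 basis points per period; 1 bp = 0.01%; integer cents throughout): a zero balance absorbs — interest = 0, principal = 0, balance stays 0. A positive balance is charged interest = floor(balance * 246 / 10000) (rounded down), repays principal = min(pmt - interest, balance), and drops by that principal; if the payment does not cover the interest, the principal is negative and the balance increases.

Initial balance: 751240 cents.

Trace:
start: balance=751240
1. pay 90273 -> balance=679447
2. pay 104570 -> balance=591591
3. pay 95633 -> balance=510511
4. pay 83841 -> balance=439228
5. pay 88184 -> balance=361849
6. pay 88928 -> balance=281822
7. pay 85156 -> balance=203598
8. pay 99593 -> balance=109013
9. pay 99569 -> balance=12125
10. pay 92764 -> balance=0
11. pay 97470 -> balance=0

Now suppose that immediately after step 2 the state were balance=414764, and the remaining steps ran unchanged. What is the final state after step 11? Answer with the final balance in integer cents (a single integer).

0

state after step 2 := balance=414764
3. pay 95633 -> balance=329334
4. pay 83841 -> balance=253594
5. pay 88184 -> balance=171648
6. pay 88928 -> balance=86942
7. pay 85156 -> balance=3924
8. pay 99593 -> balance=0
9. pay 99569 -> balance=0
10. pay 92764 -> balance=0
11. pay 97470 -> balance=0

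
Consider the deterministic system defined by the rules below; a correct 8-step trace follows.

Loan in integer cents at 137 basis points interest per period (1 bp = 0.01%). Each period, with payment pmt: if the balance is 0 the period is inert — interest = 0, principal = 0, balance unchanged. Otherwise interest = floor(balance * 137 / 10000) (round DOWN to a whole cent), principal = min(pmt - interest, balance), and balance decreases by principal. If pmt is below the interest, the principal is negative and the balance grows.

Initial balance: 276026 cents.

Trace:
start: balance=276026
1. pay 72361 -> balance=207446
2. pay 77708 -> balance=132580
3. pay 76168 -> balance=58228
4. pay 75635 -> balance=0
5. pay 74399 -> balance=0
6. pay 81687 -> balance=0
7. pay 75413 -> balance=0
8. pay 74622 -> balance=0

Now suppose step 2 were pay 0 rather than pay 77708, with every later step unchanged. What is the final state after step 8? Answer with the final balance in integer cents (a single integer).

(re-executing from step 2 with the substitution; state before step 2: balance=207446)
2. pay 0 -> balance=210288
3. pay 76168 -> balance=137000
4. pay 75635 -> balance=63241
5. pay 74399 -> balance=0
6. pay 81687 -> balance=0
7. pay 75413 -> balance=0
8. pay 74622 -> balance=0

0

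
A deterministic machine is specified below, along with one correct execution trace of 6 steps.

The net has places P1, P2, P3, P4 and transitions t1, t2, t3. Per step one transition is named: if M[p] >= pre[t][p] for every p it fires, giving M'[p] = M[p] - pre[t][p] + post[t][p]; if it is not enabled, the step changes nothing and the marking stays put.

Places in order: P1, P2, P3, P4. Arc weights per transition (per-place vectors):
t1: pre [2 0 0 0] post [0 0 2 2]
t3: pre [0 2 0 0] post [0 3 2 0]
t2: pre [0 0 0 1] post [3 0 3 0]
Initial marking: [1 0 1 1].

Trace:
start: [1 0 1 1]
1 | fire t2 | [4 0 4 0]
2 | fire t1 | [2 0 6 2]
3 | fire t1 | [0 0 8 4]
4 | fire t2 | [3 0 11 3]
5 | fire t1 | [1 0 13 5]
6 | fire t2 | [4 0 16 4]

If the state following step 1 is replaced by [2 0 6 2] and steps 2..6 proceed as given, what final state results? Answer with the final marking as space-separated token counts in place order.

state after step 1 := [2 0 6 2]
2 | fire t1 | [0 0 8 4]
3 | fire t1 | [0 0 8 4]
4 | fire t2 | [3 0 11 3]
5 | fire t1 | [1 0 13 5]
6 | fire t2 | [4 0 16 4]

4 0 16 4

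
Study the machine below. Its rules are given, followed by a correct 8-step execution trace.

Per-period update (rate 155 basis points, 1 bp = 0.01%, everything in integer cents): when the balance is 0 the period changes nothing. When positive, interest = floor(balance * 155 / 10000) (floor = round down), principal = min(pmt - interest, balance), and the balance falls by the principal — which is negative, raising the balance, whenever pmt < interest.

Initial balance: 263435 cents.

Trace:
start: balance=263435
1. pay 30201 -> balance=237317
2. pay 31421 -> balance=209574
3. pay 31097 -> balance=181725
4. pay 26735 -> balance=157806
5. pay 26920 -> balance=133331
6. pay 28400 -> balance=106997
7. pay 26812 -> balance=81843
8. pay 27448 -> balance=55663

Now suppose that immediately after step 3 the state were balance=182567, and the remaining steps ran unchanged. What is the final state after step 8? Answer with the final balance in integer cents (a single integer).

state after step 3 := balance=182567
4. pay 26735 -> balance=158661
5. pay 26920 -> balance=134200
6. pay 28400 -> balance=107880
7. pay 26812 -> balance=82740
8. pay 27448 -> balance=56574

56574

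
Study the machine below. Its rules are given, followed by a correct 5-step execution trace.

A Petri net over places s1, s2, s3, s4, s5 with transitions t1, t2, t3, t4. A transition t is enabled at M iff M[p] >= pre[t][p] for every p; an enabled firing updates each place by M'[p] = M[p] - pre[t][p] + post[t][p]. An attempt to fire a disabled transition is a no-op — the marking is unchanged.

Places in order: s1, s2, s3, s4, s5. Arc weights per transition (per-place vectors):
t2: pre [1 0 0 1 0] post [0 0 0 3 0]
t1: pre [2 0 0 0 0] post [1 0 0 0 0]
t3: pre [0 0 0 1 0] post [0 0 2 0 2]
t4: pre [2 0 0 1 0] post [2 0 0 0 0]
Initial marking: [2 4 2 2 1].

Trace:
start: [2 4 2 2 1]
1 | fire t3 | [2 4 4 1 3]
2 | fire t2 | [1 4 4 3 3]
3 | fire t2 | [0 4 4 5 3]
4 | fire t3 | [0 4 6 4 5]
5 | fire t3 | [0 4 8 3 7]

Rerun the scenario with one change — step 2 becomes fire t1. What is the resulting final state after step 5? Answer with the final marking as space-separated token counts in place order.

(re-executing from step 2 with the substitution; state before step 2: [2 4 4 1 3])
2 | fire t1 | [1 4 4 1 3]
3 | fire t2 | [0 4 4 3 3]
4 | fire t3 | [0 4 6 2 5]
5 | fire t3 | [0 4 8 1 7]

0 4 8 1 7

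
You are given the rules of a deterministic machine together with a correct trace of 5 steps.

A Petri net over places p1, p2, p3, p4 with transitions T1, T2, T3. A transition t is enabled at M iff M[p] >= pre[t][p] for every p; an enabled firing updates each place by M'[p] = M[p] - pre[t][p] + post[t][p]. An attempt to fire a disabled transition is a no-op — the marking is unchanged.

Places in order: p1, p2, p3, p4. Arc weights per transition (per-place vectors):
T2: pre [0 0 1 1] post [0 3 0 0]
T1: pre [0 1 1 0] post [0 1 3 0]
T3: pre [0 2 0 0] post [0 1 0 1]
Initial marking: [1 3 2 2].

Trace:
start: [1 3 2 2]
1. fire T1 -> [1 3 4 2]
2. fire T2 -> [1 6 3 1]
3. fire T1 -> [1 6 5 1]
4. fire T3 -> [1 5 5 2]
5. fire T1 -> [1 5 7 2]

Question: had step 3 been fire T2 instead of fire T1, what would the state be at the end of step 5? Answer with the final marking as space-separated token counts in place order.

(re-executing from step 3 with the substitution; state before step 3: [1 6 3 1])
3. fire T2 -> [1 9 2 0]
4. fire T3 -> [1 8 2 1]
5. fire T1 -> [1 8 4 1]

1 8 4 1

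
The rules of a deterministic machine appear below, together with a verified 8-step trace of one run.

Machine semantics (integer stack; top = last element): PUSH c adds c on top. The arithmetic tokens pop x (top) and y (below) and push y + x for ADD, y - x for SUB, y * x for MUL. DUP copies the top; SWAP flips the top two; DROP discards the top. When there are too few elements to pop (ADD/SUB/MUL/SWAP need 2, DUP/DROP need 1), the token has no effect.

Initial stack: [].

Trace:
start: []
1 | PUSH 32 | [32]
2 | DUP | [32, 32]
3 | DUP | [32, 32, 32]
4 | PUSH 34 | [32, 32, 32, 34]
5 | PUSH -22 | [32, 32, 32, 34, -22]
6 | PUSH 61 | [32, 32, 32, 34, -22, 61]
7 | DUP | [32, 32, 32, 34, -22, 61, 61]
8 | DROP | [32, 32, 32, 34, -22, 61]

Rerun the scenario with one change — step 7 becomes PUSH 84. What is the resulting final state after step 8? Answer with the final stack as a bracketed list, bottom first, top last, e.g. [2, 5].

[32, 32, 32, 34, -22, 61]

(re-executing from step 7 with the substitution; state before step 7: [32, 32, 32, 34, -22, 61])
7 | PUSH 84 | [32, 32, 32, 34, -22, 61, 84]
8 | DROP | [32, 32, 32, 34, -22, 61]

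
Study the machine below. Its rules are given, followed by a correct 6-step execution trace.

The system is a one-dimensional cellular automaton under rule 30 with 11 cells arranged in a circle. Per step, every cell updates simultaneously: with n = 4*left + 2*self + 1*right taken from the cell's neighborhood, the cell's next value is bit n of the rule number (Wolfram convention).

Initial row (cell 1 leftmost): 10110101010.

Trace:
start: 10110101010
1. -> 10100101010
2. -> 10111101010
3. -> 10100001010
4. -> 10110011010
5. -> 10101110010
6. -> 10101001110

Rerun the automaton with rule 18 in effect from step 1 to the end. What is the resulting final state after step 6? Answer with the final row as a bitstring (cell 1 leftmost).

(re-executing steps 1..6 under rule 18; state before step 1: 10110101010)
1. -> 00000000000
2. -> 00000000000
3. -> 00000000000
4. -> 00000000000
5. -> 00000000000
6. -> 00000000000

00000000000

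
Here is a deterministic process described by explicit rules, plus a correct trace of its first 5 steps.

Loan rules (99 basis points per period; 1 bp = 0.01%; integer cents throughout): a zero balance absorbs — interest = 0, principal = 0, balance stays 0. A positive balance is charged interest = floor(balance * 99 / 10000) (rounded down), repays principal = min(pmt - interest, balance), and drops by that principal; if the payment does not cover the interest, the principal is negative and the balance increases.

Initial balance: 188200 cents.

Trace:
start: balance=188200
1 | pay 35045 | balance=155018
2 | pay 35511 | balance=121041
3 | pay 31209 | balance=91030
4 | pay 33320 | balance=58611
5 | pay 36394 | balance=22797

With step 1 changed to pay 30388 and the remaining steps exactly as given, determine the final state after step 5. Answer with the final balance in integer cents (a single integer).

27640

(re-executing from step 1 with the substitution; state before step 1: balance=188200)
1 | pay 30388 | balance=159675
2 | pay 35511 | balance=125744
3 | pay 31209 | balance=95779
4 | pay 33320 | balance=63407
5 | pay 36394 | balance=27640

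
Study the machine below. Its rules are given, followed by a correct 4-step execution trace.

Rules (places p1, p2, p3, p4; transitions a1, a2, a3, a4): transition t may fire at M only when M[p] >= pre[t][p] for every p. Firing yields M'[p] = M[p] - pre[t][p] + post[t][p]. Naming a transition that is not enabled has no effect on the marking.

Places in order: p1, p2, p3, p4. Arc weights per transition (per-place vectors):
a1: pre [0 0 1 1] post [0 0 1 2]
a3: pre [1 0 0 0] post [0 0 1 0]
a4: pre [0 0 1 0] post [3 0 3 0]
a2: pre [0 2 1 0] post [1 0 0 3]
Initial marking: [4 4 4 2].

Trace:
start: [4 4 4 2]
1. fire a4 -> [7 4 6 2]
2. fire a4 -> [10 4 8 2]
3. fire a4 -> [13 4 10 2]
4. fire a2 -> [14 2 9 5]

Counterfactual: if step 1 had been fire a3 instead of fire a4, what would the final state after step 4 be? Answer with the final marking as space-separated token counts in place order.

(re-executing from step 1 with the substitution; state before step 1: [4 4 4 2])
1. fire a3 -> [3 4 5 2]
2. fire a4 -> [6 4 7 2]
3. fire a4 -> [9 4 9 2]
4. fire a2 -> [10 2 8 5]

10 2 8 5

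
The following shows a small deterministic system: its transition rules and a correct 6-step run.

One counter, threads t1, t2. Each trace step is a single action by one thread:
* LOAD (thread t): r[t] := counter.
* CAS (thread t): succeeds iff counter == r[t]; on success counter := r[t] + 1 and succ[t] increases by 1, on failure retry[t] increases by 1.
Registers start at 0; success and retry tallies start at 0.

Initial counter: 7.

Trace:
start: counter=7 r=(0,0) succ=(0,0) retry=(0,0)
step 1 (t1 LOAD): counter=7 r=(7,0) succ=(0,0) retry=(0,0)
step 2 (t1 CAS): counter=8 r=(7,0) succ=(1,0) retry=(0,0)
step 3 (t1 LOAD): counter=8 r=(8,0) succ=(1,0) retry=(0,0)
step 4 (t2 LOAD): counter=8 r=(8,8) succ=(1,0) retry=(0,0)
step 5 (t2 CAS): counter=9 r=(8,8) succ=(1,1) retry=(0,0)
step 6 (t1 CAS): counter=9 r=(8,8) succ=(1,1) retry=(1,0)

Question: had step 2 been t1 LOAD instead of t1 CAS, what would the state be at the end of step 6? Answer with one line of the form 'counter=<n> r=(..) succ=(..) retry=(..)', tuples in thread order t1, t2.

counter=8 r=(7,7) succ=(0,1) retry=(1,0)

(re-executing from step 2 with the substitution; state before step 2: counter=7 r=(7,0) succ=(0,0) retry=(0,0))
step 2 (t1 LOAD): counter=7 r=(7,0) succ=(0,0) retry=(0,0)
step 3 (t1 LOAD): counter=7 r=(7,0) succ=(0,0) retry=(0,0)
step 4 (t2 LOAD): counter=7 r=(7,7) succ=(0,0) retry=(0,0)
step 5 (t2 CAS): counter=8 r=(7,7) succ=(0,1) retry=(0,0)
step 6 (t1 CAS): counter=8 r=(7,7) succ=(0,1) retry=(1,0)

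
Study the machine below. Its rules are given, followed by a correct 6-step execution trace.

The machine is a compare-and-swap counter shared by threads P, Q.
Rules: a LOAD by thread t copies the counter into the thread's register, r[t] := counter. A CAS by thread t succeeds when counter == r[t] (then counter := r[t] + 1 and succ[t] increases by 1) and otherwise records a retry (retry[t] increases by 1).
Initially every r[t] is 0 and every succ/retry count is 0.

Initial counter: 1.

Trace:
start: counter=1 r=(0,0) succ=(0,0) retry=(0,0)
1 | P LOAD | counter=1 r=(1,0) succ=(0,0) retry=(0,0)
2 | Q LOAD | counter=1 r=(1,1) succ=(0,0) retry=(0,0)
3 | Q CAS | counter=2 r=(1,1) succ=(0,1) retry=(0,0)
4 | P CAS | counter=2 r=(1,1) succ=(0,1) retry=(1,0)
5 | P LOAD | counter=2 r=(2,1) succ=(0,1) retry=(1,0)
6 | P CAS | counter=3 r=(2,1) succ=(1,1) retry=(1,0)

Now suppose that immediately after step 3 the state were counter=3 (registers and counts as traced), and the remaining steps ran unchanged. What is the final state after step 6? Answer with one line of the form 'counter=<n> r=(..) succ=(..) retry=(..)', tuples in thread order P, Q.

counter=4 r=(3,1) succ=(1,1) retry=(1,0)

state after step 3 := counter=3 r=(1,1) succ=(0,1) retry=(0,0)
4 | P CAS | counter=3 r=(1,1) succ=(0,1) retry=(1,0)
5 | P LOAD | counter=3 r=(3,1) succ=(0,1) retry=(1,0)
6 | P CAS | counter=4 r=(3,1) succ=(1,1) retry=(1,0)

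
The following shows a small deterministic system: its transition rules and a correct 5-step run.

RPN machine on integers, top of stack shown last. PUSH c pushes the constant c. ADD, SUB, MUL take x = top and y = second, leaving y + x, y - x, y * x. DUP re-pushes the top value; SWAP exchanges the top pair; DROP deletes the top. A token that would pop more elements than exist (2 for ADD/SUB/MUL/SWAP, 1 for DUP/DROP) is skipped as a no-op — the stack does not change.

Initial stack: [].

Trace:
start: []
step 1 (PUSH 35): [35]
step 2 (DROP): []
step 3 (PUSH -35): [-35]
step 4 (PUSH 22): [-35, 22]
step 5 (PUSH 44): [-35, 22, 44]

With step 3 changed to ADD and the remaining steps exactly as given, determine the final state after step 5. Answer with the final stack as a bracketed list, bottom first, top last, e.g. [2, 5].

(re-executing from step 3 with the substitution; state before step 3: [])
step 3 (ADD): []
step 4 (PUSH 22): [22]
step 5 (PUSH 44): [22, 44]

[22, 44]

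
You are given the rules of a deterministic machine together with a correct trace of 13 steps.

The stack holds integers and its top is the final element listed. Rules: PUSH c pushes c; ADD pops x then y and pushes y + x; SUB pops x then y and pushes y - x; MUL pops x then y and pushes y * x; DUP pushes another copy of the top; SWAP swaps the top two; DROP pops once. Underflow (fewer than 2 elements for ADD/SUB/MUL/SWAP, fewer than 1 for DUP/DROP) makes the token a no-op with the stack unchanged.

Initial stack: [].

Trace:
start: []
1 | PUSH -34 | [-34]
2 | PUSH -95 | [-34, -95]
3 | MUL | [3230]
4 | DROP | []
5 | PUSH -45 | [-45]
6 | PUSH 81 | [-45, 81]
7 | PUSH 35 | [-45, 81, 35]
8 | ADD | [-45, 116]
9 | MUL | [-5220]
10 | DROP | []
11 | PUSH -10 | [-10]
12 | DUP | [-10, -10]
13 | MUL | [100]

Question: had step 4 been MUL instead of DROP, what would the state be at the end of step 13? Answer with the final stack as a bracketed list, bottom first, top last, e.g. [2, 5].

(re-executing from step 4 with the substitution; state before step 4: [3230])
4 | MUL | [3230]
5 | PUSH -45 | [3230, -45]
6 | PUSH 81 | [3230, -45, 81]
7 | PUSH 35 | [3230, -45, 81, 35]
8 | ADD | [3230, -45, 116]
9 | MUL | [3230, -5220]
10 | DROP | [3230]
11 | PUSH -10 | [3230, -10]
12 | DUP | [3230, -10, -10]
13 | MUL | [3230, 100]

[3230, 100]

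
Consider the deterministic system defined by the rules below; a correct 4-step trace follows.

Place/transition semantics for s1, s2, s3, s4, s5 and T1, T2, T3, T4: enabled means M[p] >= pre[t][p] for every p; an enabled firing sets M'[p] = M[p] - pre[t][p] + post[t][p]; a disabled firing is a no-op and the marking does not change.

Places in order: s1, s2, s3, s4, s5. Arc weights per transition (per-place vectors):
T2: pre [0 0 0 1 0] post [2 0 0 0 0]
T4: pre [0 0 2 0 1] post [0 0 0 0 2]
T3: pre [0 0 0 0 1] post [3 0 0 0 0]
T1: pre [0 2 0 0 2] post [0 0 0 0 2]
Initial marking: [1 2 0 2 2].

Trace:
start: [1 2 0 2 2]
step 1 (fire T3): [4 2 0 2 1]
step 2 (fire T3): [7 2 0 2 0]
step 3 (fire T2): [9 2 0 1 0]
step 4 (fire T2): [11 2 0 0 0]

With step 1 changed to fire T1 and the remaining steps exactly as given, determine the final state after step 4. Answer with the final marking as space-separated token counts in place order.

(re-executing from step 1 with the substitution; state before step 1: [1 2 0 2 2])
step 1 (fire T1): [1 0 0 2 2]
step 2 (fire T3): [4 0 0 2 1]
step 3 (fire T2): [6 0 0 1 1]
step 4 (fire T2): [8 0 0 0 1]

8 0 0 0 1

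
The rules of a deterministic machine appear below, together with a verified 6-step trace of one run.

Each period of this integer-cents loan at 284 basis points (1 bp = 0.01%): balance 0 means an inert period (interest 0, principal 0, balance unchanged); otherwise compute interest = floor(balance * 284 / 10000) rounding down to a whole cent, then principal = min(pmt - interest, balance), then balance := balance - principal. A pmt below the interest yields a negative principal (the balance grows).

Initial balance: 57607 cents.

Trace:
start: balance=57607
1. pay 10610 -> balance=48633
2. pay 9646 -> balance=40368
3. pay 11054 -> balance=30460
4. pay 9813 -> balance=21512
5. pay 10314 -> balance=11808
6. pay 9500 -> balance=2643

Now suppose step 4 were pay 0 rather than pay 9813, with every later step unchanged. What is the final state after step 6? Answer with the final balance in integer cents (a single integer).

(re-executing from step 4 with the substitution; state before step 4: balance=30460)
4. pay 0 -> balance=31325
5. pay 10314 -> balance=21900
6. pay 9500 -> balance=13021

13021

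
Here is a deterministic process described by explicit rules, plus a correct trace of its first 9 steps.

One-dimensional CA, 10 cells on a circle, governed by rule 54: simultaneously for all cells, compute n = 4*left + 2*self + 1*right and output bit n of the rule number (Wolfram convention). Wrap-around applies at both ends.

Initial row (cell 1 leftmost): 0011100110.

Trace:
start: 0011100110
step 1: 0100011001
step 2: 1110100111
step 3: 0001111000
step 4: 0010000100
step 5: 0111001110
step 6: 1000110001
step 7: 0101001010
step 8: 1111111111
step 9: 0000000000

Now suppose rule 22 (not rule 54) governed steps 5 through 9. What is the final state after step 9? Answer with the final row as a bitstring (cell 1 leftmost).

(re-executing steps 5..9 under rule 22; state before step 5: 0010000100)
step 5: 0111001110
step 6: 1000110001
step 7: 0101001010
step 8: 1101111011
step 9: 0000000000

0000000000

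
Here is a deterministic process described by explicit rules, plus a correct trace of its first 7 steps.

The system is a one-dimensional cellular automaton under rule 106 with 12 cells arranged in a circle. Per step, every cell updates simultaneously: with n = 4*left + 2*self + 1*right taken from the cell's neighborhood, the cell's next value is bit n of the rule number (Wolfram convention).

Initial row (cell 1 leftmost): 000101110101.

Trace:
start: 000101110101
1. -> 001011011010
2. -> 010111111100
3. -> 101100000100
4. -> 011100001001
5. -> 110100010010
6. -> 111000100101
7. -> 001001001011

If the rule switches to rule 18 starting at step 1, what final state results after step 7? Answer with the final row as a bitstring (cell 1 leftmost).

(re-executing steps 1..7 under rule 18; state before step 1: 000101110101)
1. -> 101000000000
2. -> 000100000001
3. -> 101010000010
4. -> 000001000100
5. -> 000010101010
6. -> 000100000001
7. -> 101010000010

101010000010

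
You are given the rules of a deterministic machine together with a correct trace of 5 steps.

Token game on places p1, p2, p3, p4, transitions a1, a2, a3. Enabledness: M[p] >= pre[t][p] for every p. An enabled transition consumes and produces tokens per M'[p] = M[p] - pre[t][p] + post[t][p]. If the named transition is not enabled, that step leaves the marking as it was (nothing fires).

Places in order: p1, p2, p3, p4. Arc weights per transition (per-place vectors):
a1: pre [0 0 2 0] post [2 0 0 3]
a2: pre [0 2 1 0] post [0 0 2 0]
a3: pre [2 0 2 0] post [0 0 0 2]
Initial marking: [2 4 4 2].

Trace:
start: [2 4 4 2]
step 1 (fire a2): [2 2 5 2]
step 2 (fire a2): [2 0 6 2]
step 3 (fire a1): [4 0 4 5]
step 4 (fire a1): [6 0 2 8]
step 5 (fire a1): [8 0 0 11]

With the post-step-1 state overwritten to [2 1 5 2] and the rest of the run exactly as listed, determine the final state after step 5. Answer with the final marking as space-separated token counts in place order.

state after step 1 := [2 1 5 2]
step 2 (fire a2): [2 1 5 2]
step 3 (fire a1): [4 1 3 5]
step 4 (fire a1): [6 1 1 8]
step 5 (fire a1): [6 1 1 8]

6 1 1 8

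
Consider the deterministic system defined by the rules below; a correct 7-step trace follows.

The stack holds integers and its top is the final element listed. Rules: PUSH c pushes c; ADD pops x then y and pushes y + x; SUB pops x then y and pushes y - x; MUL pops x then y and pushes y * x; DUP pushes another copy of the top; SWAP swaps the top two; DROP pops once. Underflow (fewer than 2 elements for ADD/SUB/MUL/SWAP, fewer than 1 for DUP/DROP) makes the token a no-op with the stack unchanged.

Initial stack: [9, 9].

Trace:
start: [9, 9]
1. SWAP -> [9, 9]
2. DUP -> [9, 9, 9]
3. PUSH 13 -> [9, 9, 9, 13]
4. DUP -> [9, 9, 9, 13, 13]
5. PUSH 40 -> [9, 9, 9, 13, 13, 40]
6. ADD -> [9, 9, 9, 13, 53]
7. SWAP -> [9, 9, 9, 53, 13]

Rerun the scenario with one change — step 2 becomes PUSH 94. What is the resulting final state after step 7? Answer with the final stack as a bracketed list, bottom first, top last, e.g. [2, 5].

(re-executing from step 2 with the substitution; state before step 2: [9, 9])
2. PUSH 94 -> [9, 9, 94]
3. PUSH 13 -> [9, 9, 94, 13]
4. DUP -> [9, 9, 94, 13, 13]
5. PUSH 40 -> [9, 9, 94, 13, 13, 40]
6. ADD -> [9, 9, 94, 13, 53]
7. SWAP -> [9, 9, 94, 53, 13]

[9, 9, 94, 53, 13]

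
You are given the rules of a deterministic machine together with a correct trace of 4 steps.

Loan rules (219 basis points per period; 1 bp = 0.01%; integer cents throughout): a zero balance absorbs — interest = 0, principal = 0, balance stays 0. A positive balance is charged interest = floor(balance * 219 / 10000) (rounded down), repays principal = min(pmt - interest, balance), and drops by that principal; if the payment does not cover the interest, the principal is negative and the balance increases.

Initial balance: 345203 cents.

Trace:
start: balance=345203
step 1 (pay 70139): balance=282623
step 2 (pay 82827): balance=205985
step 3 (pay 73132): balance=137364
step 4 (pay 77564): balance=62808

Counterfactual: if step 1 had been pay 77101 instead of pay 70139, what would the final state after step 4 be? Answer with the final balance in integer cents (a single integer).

55378

(re-executing from step 1 with the substitution; state before step 1: balance=345203)
step 1 (pay 77101): balance=275661
step 2 (pay 82827): balance=198870
step 3 (pay 73132): balance=130093
step 4 (pay 77564): balance=55378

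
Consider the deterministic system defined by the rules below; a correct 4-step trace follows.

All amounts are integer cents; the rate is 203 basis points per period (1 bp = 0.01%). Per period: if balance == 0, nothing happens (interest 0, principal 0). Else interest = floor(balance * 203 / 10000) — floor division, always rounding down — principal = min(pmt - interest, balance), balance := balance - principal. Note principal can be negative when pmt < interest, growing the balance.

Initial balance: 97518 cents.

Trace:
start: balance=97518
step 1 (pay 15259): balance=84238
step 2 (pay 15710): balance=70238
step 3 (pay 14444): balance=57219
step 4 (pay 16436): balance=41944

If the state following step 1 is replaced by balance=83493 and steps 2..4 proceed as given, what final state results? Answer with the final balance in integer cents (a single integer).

state after step 1 := balance=83493
step 2 (pay 15710): balance=69477
step 3 (pay 14444): balance=56443
step 4 (pay 16436): balance=41152

41152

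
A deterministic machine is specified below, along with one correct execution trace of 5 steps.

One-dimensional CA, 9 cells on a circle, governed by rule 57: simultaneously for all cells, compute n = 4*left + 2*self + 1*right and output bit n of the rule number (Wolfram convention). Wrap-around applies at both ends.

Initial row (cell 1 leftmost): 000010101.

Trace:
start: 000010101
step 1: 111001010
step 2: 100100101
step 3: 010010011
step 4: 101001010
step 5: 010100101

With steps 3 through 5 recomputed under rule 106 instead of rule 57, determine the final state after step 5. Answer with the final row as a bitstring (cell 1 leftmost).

110101111

(re-executing steps 3..5 under rule 106; state before step 3: 100100101)
step 3: 101001011
step 4: 110010110
step 5: 110101111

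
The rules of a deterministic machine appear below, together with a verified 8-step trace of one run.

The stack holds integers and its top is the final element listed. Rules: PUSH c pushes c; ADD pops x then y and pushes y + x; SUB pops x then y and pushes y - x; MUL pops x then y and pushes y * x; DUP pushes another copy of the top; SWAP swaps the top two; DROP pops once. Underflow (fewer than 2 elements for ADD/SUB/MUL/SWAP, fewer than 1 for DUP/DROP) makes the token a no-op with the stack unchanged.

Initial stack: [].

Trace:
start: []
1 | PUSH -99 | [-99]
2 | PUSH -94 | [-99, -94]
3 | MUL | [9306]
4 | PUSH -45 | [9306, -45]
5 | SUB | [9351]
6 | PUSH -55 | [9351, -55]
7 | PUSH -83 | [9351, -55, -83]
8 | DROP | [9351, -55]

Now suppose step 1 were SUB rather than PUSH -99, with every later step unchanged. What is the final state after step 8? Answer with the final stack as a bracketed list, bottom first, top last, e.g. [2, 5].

(re-executing from step 1 with the substitution; state before step 1: [])
1 | SUB | []
2 | PUSH -94 | [-94]
3 | MUL | [-94]
4 | PUSH -45 | [-94, -45]
5 | SUB | [-49]
6 | PUSH -55 | [-49, -55]
7 | PUSH -83 | [-49, -55, -83]
8 | DROP | [-49, -55]

[-49, -55]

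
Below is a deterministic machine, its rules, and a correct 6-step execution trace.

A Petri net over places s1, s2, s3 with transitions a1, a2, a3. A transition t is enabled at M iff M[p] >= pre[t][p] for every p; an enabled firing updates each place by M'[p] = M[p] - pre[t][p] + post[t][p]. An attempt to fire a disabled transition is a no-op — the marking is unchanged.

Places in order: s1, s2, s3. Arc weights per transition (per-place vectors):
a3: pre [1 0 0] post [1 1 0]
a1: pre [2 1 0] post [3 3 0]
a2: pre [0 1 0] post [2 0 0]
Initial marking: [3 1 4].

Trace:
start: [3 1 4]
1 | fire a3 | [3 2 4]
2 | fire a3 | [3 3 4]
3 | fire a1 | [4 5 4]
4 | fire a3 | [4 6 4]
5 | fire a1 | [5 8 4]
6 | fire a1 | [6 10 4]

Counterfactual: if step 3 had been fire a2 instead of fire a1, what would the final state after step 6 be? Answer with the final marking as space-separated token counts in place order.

(re-executing from step 3 with the substitution; state before step 3: [3 3 4])
3 | fire a2 | [5 2 4]
4 | fire a3 | [5 3 4]
5 | fire a1 | [6 5 4]
6 | fire a1 | [7 7 4]

7 7 4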